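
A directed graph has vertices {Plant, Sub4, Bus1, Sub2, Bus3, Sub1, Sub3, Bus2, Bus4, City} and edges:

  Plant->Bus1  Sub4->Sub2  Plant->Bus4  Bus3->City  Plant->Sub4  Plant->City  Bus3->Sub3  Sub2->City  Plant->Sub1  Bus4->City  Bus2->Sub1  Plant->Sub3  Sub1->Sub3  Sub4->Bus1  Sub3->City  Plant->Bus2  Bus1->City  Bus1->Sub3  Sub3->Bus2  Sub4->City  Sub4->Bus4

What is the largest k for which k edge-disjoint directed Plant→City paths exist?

Assign every edge capacity 1; by Menger, the answer equals the max flow.
Path Plant→City (+1); total 1.
Path Plant→Sub4→City (+1); total 2.
Path Plant→Bus1→City (+1); total 3.
Path Plant→Sub3→City (+1); total 4.
Path Plant→Bus4→City (+1); total 5.
No residual Plant→City path; max flow = 5.
Certifying cut of size 5: {Plant→Bus1, Plant→Bus4, Plant→City, Plant→Sub4, Sub3→City}.

5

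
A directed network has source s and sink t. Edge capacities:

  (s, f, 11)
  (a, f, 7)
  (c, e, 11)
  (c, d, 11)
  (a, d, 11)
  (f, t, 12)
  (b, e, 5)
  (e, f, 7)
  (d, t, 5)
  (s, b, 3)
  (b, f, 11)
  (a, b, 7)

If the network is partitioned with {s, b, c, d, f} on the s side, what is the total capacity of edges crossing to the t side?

Edges leaving {s, b, c, d, f}: b→e (5), c→e (11), d→t (5), f→t (12).
Cut capacity = 5 + 11 + 5 + 12 = 33.

33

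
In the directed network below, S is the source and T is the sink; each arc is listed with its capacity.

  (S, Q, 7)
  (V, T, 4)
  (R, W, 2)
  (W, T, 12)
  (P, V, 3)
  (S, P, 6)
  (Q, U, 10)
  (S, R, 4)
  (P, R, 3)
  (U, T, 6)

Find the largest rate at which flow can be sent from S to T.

11

Augment S→P→V→T: bottleneck 3, flow now 3.
Augment S→Q→U→T: bottleneck 6, flow now 9.
Augment S→R→W→T: bottleneck 2, flow now 11.
No augmenting path remains; maximum flow = 11.
In the residual graph, reachable from S: {S, P, Q, R, U}.
Min-cut edges: P→V (3), R→W (2), U→T (6); capacity 3 + 2 + 6 = 11.
This cut is saturated, so no flow can exceed 11.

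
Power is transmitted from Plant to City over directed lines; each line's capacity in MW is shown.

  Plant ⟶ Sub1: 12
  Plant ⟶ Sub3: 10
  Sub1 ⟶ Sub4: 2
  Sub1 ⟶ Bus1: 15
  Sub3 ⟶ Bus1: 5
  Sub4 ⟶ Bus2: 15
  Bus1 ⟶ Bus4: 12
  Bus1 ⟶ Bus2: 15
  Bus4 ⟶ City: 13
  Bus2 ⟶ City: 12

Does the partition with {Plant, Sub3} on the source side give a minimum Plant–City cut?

Given cut capacity: 12 + 5 = 17.
Augment Plant→Sub1→Sub4→Bus2→City: bottleneck 2, flow now 2.
Augment Plant→Sub1→Bus1→Bus4→City: bottleneck 10, flow now 12.
Augment Plant→Sub3→Bus1→Bus4→City: bottleneck 2, flow now 14.
Augment Plant→Sub3→Bus1→Bus2→City: bottleneck 3, flow now 17.
No augmenting path remains; maximum flow = 17.
Cut capacity 17 equals the max flow, so it is a minimum cut.

Yes — it is a minimum cut (capacity 17).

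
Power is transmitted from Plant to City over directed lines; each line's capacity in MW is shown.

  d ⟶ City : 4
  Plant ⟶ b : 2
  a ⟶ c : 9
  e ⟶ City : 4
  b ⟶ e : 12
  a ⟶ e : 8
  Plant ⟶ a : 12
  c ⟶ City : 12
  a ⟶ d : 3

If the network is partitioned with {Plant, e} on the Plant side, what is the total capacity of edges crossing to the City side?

18

Edges leaving {Plant, e}: Plant→a (12), Plant→b (2), e→City (4).
Cut capacity = 12 + 2 + 4 = 18.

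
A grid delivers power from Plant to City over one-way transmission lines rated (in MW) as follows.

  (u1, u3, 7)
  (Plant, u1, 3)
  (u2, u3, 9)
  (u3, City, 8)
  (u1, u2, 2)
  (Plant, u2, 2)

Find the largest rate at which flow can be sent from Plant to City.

Augment Plant→u1→u3→City: bottleneck 3, flow now 3.
Augment Plant→u2→u3→City: bottleneck 2, flow now 5.
No augmenting path remains; maximum flow = 5.
In the residual graph, reachable from Plant: {Plant}.
Min-cut edges: Plant→u1 (3), Plant→u2 (2); capacity 3 + 2 = 5.
This cut is saturated, so no flow can exceed 5.

5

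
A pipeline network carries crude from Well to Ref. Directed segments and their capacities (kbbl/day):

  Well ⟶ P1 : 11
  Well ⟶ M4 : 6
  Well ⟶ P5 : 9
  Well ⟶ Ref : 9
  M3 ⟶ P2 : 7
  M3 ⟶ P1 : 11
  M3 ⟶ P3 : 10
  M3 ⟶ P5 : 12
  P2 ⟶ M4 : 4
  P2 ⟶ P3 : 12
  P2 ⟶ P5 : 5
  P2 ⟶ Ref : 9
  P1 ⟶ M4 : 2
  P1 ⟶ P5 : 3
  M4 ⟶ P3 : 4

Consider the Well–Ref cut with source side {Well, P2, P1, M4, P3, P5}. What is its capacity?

18

Edges leaving {Well, P2, P1, M4, P3, P5}: Well→Ref (9), P2→Ref (9).
Cut capacity = 9 + 9 = 18.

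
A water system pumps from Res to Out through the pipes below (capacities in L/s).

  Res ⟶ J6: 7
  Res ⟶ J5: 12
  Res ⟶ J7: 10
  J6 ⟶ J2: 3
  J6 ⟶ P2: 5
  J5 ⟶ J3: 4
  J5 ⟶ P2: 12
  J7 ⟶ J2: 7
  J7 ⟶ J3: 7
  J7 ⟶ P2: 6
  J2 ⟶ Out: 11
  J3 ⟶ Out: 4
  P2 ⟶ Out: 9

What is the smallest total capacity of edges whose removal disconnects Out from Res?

Augment Res→J6→J2→Out: bottleneck 3, flow now 3.
Augment Res→J6→P2→Out: bottleneck 4, flow now 7.
Augment Res→J5→J3→Out: bottleneck 4, flow now 11.
Augment Res→J5→P2→Out: bottleneck 5, flow now 16.
Augment Res→J7→J2→Out: bottleneck 7, flow now 23.
No augmenting path remains; maximum flow = 23.
By max-flow min-cut, the minimum cut capacity equals the max flow.
In the residual graph, reachable from Res: {Res, J6, J5, J7, J3, P2}.
Min-cut edges: J6→J2 (3), J7→J2 (7), J3→Out (4), P2→Out (9); capacity 3 + 7 + 4 + 9 = 23.

23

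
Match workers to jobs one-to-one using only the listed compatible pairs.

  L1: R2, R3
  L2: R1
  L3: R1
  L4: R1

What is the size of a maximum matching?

2

Unit-capacity flow: source→left, listed edges, right→sink; max matching = max flow.
Augmenting path L1→R2 (+1); matched 1.
Augmenting path L2→R1 (+1); matched 2.
No augmenting path remains; maximum matching = 2.
König certificate: {L1, R1} is a vertex cover of size 2 (every listed pair touches it), so no matching can be larger.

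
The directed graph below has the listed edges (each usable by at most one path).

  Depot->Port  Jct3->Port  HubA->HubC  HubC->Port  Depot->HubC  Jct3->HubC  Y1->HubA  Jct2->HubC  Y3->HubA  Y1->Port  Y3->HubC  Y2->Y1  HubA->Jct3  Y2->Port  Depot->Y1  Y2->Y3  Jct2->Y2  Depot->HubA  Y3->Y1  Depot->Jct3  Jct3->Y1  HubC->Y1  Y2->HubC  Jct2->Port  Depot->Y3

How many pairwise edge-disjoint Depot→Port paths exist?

4

Assign every edge capacity 1; by Menger, the answer equals the max flow.
Path Depot→Port (+1); total 1.
Path Depot→Jct3→Port (+1); total 2.
Path Depot→HubC→Port (+1); total 3.
Path Depot→Y1→Port (+1); total 4.
No residual Depot→Port path; max flow = 4.
Certifying cut of size 4: {Depot→Port, HubC→Port, Jct3→Port, Y1→Port}.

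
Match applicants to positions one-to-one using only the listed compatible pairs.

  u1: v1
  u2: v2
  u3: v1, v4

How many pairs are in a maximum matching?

3

Unit-capacity flow: source→left, listed edges, right→sink; max matching = max flow.
Augmenting path u1→v1 (+1); matched 1.
Augmenting path u2→v2 (+1); matched 2.
Augmenting path u3→v4 (+1); matched 3.
No augmenting path remains; maximum matching = 3.
König certificate: {u1, u2, u3} is a vertex cover of size 3 (every listed pair touches it), so no matching can be larger.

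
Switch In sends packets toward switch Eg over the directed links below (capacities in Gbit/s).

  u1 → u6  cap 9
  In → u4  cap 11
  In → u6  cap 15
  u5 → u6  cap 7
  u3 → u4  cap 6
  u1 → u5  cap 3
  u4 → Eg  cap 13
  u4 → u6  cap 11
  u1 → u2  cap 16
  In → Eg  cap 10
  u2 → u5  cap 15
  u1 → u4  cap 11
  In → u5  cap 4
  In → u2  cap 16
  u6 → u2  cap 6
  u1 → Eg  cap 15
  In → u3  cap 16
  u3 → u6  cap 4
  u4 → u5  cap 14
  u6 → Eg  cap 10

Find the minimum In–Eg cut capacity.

33

Augment In→Eg: bottleneck 10, flow now 10.
Augment In→u4→Eg: bottleneck 11, flow now 21.
Augment In→u6→Eg: bottleneck 10, flow now 31.
Augment In→u3→u4→Eg: bottleneck 2, flow now 33.
No augmenting path remains; maximum flow = 33.
By max-flow min-cut, the minimum cut capacity equals the max flow.
In the residual graph, reachable from In: {In, u2, u3, u4, u5, u6}.
Min-cut edges: In→Eg (10), u4→Eg (13), u6→Eg (10); capacity 10 + 13 + 10 = 33.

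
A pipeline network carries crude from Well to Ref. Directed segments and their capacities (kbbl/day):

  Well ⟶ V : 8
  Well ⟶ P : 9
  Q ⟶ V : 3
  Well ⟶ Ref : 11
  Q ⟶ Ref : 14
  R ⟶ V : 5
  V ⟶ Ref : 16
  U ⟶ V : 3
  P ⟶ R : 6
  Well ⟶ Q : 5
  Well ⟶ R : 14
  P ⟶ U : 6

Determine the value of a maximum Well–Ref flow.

32

Augment Well→Ref: bottleneck 11, flow now 11.
Augment Well→Q→Ref: bottleneck 5, flow now 16.
Augment Well→V→Ref: bottleneck 8, flow now 24.
Augment Well→R→V→Ref: bottleneck 5, flow now 29.
Augment Well→P→U→V→Ref: bottleneck 3, flow now 32.
No augmenting path remains; maximum flow = 32.
In the residual graph, reachable from Well: {Well, P, R, U}.
Min-cut edges: Well→Q (5), Well→V (8), Well→Ref (11), R→V (5), U→V (3); capacity 5 + 8 + 11 + 5 + 3 = 32.
This cut is saturated, so no flow can exceed 32.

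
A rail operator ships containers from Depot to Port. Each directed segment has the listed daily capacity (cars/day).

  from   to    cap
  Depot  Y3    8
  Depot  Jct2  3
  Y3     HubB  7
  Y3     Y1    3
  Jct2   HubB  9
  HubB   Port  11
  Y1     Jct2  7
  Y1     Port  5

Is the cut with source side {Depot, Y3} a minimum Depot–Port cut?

Given cut capacity: 3 + 7 + 3 = 13.
Augment Depot→Y3→HubB→Port: bottleneck 7, flow now 7.
Augment Depot→Y3→Y1→Port: bottleneck 1, flow now 8.
Augment Depot→Jct2→HubB→Port: bottleneck 3, flow now 11.
No augmenting path remains; maximum flow = 11.
In the residual graph, reachable from Depot: {Depot}.
Min-cut edges: Depot→Y3 (8), Depot→Jct2 (3); capacity 8 + 3 = 11.
Cut capacity 13 exceeds the max flow 11, so it is not minimum.

No — its capacity is 13, but the minimum cut has capacity 11.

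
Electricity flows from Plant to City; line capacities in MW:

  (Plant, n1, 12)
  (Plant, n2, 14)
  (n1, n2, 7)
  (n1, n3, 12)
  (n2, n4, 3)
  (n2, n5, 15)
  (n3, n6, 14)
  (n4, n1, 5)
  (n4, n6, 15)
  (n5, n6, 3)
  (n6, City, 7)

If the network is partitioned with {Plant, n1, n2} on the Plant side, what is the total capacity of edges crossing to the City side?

30

Edges leaving {Plant, n1, n2}: n1→n3 (12), n2→n4 (3), n2→n5 (15).
Cut capacity = 12 + 3 + 15 = 30.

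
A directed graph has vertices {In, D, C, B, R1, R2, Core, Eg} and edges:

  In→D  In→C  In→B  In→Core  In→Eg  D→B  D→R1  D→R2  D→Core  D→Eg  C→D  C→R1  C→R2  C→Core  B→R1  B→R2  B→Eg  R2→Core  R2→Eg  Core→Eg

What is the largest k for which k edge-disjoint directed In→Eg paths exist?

5

Assign every edge capacity 1; by Menger, the answer equals the max flow.
Path In→Eg (+1); total 1.
Path In→D→Eg (+1); total 2.
Path In→B→Eg (+1); total 3.
Path In→Core→Eg (+1); total 4.
Path In→C→R2→Eg (+1); total 5.
No residual In→Eg path; max flow = 5.
Certifying cut of size 5: {In→B, In→C, In→Core, In→D, In→Eg}.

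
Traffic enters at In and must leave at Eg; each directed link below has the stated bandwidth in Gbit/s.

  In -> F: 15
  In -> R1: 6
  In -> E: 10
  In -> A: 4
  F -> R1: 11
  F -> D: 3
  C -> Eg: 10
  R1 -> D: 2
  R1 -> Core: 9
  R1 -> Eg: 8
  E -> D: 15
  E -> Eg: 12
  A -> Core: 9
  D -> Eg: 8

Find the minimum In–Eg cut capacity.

23

Augment In→R1→Eg: bottleneck 6, flow now 6.
Augment In→E→Eg: bottleneck 10, flow now 16.
Augment In→F→R1→Eg: bottleneck 2, flow now 18.
Augment In→F→D→Eg: bottleneck 3, flow now 21.
Augment In→F→R1→D→Eg: bottleneck 2, flow now 23.
No augmenting path remains; maximum flow = 23.
By max-flow min-cut, the minimum cut capacity equals the max flow.
In the residual graph, reachable from In: {In, F, R1, A, Core}.
Min-cut edges: In→E (10), F→D (3), R1→D (2), R1→Eg (8); capacity 10 + 3 + 2 + 8 = 23.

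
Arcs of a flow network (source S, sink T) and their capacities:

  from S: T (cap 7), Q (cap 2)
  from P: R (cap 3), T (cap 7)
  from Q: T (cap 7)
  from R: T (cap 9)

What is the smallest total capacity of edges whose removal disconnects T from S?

Augment S→T: bottleneck 7, flow now 7.
Augment S→Q→T: bottleneck 2, flow now 9.
No augmenting path remains; maximum flow = 9.
By max-flow min-cut, the minimum cut capacity equals the max flow.
In the residual graph, reachable from S: {S}.
Min-cut edges: S→Q (2), S→T (7); capacity 2 + 7 = 9.

9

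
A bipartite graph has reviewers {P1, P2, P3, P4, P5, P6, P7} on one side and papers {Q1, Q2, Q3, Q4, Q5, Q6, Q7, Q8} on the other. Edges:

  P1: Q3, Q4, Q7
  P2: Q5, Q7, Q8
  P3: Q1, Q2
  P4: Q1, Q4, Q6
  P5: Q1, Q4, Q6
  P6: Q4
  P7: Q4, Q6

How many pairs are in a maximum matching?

6

Unit-capacity flow: source→left, listed edges, right→sink; max matching = max flow.
Augmenting path P1→Q3 (+1); matched 1.
Augmenting path P2→Q5 (+1); matched 2.
Augmenting path P3→Q1 (+1); matched 3.
Augmenting path P4→Q4 (+1); matched 4.
Augmenting path P5→Q6 (+1); matched 5.
Augmenting path P6→Q4→P4→Q1→P3→Q2 (+1); matched 6.
No augmenting path remains; maximum matching = 6.
König certificate: {P1, P2, P3, Q1, Q4, Q6} is a vertex cover of size 6 (every listed pair touches it), so no matching can be larger.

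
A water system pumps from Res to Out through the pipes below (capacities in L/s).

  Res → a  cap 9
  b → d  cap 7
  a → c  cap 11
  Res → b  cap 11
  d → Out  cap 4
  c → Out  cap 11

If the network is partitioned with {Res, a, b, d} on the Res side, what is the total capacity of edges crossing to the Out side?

15

Edges leaving {Res, a, b, d}: a→c (11), d→Out (4).
Cut capacity = 11 + 4 = 15.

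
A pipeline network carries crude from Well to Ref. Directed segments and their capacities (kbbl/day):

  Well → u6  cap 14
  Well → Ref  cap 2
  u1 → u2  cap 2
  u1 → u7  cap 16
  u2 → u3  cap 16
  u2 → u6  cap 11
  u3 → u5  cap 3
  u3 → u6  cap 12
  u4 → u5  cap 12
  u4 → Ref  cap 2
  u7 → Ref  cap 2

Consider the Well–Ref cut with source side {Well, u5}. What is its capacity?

16

Edges leaving {Well, u5}: Well→u6 (14), Well→Ref (2).
Cut capacity = 14 + 2 = 16.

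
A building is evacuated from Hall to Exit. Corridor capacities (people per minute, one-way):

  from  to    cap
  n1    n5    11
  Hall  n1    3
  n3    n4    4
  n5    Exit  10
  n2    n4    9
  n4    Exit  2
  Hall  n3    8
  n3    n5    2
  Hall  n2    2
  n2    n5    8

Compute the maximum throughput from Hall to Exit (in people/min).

Augment Hall→n1→n5→Exit: bottleneck 3, flow now 3.
Augment Hall→n2→n4→Exit: bottleneck 2, flow now 5.
Augment Hall→n3→n5→Exit: bottleneck 2, flow now 7.
Augment Hall→n3→n4→n2→n5→Exit: bottleneck 2, flow now 9. (uses reverse residual edge)
No augmenting path remains; maximum flow = 9.
In the residual graph, reachable from Hall: {Hall, n3, n4}.
Min-cut edges: Hall→n1 (3), Hall→n2 (2), n3→n5 (2), n4→Exit (2); capacity 3 + 2 + 2 + 2 = 9.
This cut is saturated, so no flow can exceed 9.

9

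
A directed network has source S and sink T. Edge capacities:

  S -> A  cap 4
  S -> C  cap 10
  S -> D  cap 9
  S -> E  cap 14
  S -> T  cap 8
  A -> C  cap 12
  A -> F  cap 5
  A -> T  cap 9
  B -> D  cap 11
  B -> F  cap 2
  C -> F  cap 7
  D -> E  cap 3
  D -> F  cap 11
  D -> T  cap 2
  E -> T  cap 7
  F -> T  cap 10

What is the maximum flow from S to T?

Augment S→T: bottleneck 8, flow now 8.
Augment S→A→T: bottleneck 4, flow now 12.
Augment S→D→T: bottleneck 2, flow now 14.
Augment S→E→T: bottleneck 7, flow now 21.
Augment S→C→F→T: bottleneck 7, flow now 28.
Augment S→D→F→T: bottleneck 3, flow now 31.
No augmenting path remains; maximum flow = 31.
In the residual graph, reachable from S: {S, C, D, E, F}.
Min-cut edges: S→A (4), S→T (8), D→T (2), E→T (7), F→T (10); capacity 4 + 8 + 2 + 7 + 10 = 31.
This cut is saturated, so no flow can exceed 31.

31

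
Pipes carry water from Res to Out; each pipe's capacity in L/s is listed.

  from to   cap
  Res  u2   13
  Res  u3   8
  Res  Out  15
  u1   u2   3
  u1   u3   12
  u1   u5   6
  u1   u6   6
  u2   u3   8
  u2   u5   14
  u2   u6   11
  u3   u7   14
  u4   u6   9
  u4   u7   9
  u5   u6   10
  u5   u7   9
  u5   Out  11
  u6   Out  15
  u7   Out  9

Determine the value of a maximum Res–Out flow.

Augment Res→Out: bottleneck 15, flow now 15.
Augment Res→u2→u5→Out: bottleneck 11, flow now 26.
Augment Res→u2→u6→Out: bottleneck 2, flow now 28.
Augment Res→u3→u7→Out: bottleneck 8, flow now 36.
No augmenting path remains; maximum flow = 36.
In the residual graph, reachable from Res: {Res}.
Min-cut edges: Res→u2 (13), Res→u3 (8), Res→Out (15); capacity 13 + 8 + 15 = 36.
This cut is saturated, so no flow can exceed 36.

36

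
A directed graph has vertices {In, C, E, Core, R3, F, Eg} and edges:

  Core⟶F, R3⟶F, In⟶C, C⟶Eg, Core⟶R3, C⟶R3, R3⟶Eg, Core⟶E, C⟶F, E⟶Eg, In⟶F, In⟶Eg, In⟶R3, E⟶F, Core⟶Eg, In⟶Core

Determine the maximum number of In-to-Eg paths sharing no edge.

4

Assign every edge capacity 1; by Menger, the answer equals the max flow.
Path In→Eg (+1); total 1.
Path In→C→Eg (+1); total 2.
Path In→Core→Eg (+1); total 3.
Path In→R3→Eg (+1); total 4.
No residual In→Eg path; max flow = 4.
Certifying cut of size 4: {In→C, In→Core, In→Eg, In→R3}.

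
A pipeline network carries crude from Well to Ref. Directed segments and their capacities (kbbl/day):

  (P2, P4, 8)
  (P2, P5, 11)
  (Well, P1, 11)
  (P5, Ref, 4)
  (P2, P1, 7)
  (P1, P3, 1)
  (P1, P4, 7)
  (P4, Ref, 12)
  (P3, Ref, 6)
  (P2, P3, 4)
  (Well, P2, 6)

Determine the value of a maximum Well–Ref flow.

Augment Well→P1→P4→Ref: bottleneck 7, flow now 7.
Augment Well→P1→P3→Ref: bottleneck 1, flow now 8.
Augment Well→P2→P4→Ref: bottleneck 5, flow now 13.
Augment Well→P2→P3→Ref: bottleneck 1, flow now 14.
No augmenting path remains; maximum flow = 14.
In the residual graph, reachable from Well: {Well, P1}.
Min-cut edges: Well→P2 (6), P1→P4 (7), P1→P3 (1); capacity 6 + 7 + 1 = 14.
This cut is saturated, so no flow can exceed 14.

14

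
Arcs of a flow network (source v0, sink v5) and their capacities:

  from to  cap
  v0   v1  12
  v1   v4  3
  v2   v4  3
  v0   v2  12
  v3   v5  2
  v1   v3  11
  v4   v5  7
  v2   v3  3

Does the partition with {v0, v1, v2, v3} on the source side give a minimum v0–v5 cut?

Given cut capacity: 3 + 3 + 2 = 8.
Augment v0→v1→v3→v5: bottleneck 2, flow now 2.
Augment v0→v1→v4→v5: bottleneck 3, flow now 5.
Augment v0→v2→v4→v5: bottleneck 3, flow now 8.
No augmenting path remains; maximum flow = 8.
Cut capacity 8 equals the max flow, so it is a minimum cut.

Yes — it is a minimum cut (capacity 8).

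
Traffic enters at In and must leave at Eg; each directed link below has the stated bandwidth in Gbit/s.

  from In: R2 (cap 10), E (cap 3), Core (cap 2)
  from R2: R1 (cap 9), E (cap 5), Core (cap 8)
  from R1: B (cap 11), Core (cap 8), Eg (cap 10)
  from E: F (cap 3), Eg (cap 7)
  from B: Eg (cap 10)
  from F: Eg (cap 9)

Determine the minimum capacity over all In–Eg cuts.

13

Augment In→E→Eg: bottleneck 3, flow now 3.
Augment In→R2→R1→Eg: bottleneck 9, flow now 12.
Augment In→R2→E→Eg: bottleneck 1, flow now 13.
No augmenting path remains; maximum flow = 13.
By max-flow min-cut, the minimum cut capacity equals the max flow.
In the residual graph, reachable from In: {In, Core}.
Min-cut edges: In→R2 (10), In→E (3); capacity 10 + 3 = 13.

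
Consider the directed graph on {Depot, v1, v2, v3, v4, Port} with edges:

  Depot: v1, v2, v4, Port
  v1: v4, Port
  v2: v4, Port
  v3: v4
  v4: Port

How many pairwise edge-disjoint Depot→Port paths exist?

4

Assign every edge capacity 1; by Menger, the answer equals the max flow.
Path Depot→Port (+1); total 1.
Path Depot→v1→Port (+1); total 2.
Path Depot→v2→Port (+1); total 3.
Path Depot→v4→Port (+1); total 4.
No residual Depot→Port path; max flow = 4.
Certifying cut of size 4: {Depot→Port, Depot→v1, Depot→v2, Depot→v4}.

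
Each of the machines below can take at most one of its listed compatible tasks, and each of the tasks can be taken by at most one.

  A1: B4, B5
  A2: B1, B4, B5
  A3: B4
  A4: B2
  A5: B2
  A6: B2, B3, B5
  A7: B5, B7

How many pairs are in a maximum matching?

Unit-capacity flow: source→left, listed edges, right→sink; max matching = max flow.
Augmenting path A1→B4 (+1); matched 1.
Augmenting path A2→B1 (+1); matched 2.
Augmenting path A4→B2 (+1); matched 3.
Augmenting path A6→B3 (+1); matched 4.
Augmenting path A7→B5 (+1); matched 5.
Augmenting path A3→B4→A1→B5→A7→B7 (+1); matched 6.
No augmenting path remains; maximum matching = 6.
König certificate: {A1, A2, A3, A6, A7, B2} is a vertex cover of size 6 (every listed pair touches it), so no matching can be larger.

6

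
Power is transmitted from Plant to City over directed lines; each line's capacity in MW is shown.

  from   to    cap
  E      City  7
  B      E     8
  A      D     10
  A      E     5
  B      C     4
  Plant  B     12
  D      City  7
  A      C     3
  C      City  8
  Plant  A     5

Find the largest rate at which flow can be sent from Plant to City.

16

Augment Plant→A→C→City: bottleneck 3, flow now 3.
Augment Plant→A→D→City: bottleneck 2, flow now 5.
Augment Plant→B→C→City: bottleneck 4, flow now 9.
Augment Plant→B→E→City: bottleneck 7, flow now 16.
No augmenting path remains; maximum flow = 16.
In the residual graph, reachable from Plant: {Plant, B, E}.
Min-cut edges: Plant→A (5), B→C (4), E→City (7); capacity 5 + 4 + 7 = 16.
This cut is saturated, so no flow can exceed 16.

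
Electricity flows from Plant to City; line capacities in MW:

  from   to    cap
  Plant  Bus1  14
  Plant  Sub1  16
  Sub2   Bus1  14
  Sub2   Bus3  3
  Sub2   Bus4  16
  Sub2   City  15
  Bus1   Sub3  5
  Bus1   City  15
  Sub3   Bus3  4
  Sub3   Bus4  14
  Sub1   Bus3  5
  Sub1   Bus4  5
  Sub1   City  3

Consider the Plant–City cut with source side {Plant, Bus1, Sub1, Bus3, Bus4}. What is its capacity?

Edges leaving {Plant, Bus1, Sub1, Bus3, Bus4}: Bus1→Sub3 (5), Bus1→City (15), Sub1→City (3).
Cut capacity = 5 + 15 + 3 = 23.

23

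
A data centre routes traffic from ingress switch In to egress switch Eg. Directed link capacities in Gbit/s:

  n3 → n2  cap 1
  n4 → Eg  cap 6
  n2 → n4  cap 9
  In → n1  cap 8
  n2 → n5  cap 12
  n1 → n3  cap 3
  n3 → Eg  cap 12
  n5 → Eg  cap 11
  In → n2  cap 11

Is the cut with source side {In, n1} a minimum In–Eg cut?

Given cut capacity: 11 + 3 = 14.
Augment In→n1→n3→Eg: bottleneck 3, flow now 3.
Augment In→n2→n4→Eg: bottleneck 6, flow now 9.
Augment In→n2→n5→Eg: bottleneck 5, flow now 14.
No augmenting path remains; maximum flow = 14.
Cut capacity 14 equals the max flow, so it is a minimum cut.

Yes — it is a minimum cut (capacity 14).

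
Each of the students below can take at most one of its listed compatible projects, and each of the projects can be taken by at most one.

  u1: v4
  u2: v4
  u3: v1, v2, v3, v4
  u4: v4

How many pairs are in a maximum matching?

Unit-capacity flow: source→left, listed edges, right→sink; max matching = max flow.
Augmenting path u1→v4 (+1); matched 1.
Augmenting path u3→v1 (+1); matched 2.
No augmenting path remains; maximum matching = 2.
König certificate: {u3, v4} is a vertex cover of size 2 (every listed pair touches it), so no matching can be larger.

2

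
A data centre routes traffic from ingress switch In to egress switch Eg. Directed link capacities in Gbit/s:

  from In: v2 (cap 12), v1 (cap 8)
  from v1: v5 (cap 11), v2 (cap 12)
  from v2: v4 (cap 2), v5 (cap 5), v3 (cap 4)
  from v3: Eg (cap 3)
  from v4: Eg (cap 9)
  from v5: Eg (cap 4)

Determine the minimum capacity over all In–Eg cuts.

9

Augment In→v1→v5→Eg: bottleneck 4, flow now 4.
Augment In→v2→v3→Eg: bottleneck 3, flow now 7.
Augment In→v2→v4→Eg: bottleneck 2, flow now 9.
No augmenting path remains; maximum flow = 9.
By max-flow min-cut, the minimum cut capacity equals the max flow.
In the residual graph, reachable from In: {In, v1, v2, v3, v5}.
Min-cut edges: v2→v4 (2), v3→Eg (3), v5→Eg (4); capacity 2 + 3 + 4 = 9.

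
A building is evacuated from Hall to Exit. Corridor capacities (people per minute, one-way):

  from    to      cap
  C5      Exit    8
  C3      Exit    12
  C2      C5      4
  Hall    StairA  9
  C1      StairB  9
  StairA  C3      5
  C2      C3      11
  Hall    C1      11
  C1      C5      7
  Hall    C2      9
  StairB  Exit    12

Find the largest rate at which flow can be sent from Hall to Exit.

Augment Hall→C1→StairB→Exit: bottleneck 9, flow now 9.
Augment Hall→C1→C5→Exit: bottleneck 2, flow now 11.
Augment Hall→C2→C3→Exit: bottleneck 9, flow now 20.
Augment Hall→StairA→C3→Exit: bottleneck 3, flow now 23.
Augment Hall→StairA→C3→C2→C5→Exit: bottleneck 2, flow now 25. (uses reverse residual edge)
No augmenting path remains; maximum flow = 25.
In the residual graph, reachable from Hall: {Hall, StairA}.
Min-cut edges: Hall→C1 (11), Hall→C2 (9), StairA→C3 (5); capacity 11 + 9 + 5 = 25.
This cut is saturated, so no flow can exceed 25.

25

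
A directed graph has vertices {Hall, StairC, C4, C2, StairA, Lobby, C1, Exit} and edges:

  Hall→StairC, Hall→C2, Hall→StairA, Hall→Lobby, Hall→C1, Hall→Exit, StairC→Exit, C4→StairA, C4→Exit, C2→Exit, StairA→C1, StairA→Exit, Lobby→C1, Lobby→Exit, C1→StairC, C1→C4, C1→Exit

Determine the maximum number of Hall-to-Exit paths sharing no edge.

6

Assign every edge capacity 1; by Menger, the answer equals the max flow.
Path Hall→Exit (+1); total 1.
Path Hall→StairC→Exit (+1); total 2.
Path Hall→C2→Exit (+1); total 3.
Path Hall→StairA→Exit (+1); total 4.
Path Hall→Lobby→Exit (+1); total 5.
Path Hall→C1→Exit (+1); total 6.
No residual Hall→Exit path; max flow = 6.
Certifying cut of size 6: {Hall→C1, Hall→C2, Hall→Exit, Hall→Lobby, Hall→StairA, Hall→StairC}.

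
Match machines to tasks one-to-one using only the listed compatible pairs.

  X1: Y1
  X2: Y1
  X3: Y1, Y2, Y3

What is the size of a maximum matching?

Unit-capacity flow: source→left, listed edges, right→sink; max matching = max flow.
Augmenting path X1→Y1 (+1); matched 1.
Augmenting path X3→Y2 (+1); matched 2.
No augmenting path remains; maximum matching = 2.
König certificate: {X3, Y1} is a vertex cover of size 2 (every listed pair touches it), so no matching can be larger.

2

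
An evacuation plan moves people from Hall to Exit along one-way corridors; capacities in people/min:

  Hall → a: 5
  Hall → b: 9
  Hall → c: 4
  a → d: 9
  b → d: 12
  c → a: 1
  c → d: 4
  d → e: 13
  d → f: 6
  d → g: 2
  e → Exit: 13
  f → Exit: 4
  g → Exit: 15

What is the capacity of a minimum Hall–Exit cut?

18

Augment Hall→a→d→e→Exit: bottleneck 5, flow now 5.
Augment Hall→b→d→e→Exit: bottleneck 8, flow now 13.
Augment Hall→b→d→f→Exit: bottleneck 1, flow now 14.
Augment Hall→c→d→f→Exit: bottleneck 3, flow now 17.
Augment Hall→c→d→g→Exit: bottleneck 1, flow now 18.
No augmenting path remains; maximum flow = 18.
By max-flow min-cut, the minimum cut capacity equals the max flow.
In the residual graph, reachable from Hall: {Hall}.
Min-cut edges: Hall→a (5), Hall→b (9), Hall→c (4); capacity 5 + 9 + 4 = 18.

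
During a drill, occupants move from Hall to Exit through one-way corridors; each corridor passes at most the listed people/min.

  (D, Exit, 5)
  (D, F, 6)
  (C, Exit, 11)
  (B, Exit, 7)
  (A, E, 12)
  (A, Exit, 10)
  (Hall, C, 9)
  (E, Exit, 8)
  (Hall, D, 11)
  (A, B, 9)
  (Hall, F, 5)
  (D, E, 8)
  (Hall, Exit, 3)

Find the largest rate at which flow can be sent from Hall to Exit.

Augment Hall→Exit: bottleneck 3, flow now 3.
Augment Hall→C→Exit: bottleneck 9, flow now 12.
Augment Hall→D→Exit: bottleneck 5, flow now 17.
Augment Hall→D→E→Exit: bottleneck 6, flow now 23.
No augmenting path remains; maximum flow = 23.
In the residual graph, reachable from Hall: {Hall, F}.
Min-cut edges: Hall→C (9), Hall→D (11), Hall→Exit (3); capacity 9 + 11 + 3 = 23.
This cut is saturated, so no flow can exceed 23.

23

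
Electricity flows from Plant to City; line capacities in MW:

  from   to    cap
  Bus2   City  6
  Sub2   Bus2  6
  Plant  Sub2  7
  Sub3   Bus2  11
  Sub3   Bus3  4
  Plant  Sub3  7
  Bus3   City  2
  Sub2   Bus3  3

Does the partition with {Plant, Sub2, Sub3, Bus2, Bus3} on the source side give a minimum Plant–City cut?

Given cut capacity: 6 + 2 = 8.
Augment Plant→Sub2→Bus2→City: bottleneck 6, flow now 6.
Augment Plant→Sub2→Bus3→City: bottleneck 1, flow now 7.
Augment Plant→Sub3→Bus3→City: bottleneck 1, flow now 8.
No augmenting path remains; maximum flow = 8.
Cut capacity 8 equals the max flow, so it is a minimum cut.

Yes — it is a minimum cut (capacity 8).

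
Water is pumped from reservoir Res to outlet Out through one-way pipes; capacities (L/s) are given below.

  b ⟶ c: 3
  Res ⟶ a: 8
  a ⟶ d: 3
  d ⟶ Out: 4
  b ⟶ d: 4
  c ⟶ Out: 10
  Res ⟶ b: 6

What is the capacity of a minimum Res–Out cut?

7

Augment Res→a→d→Out: bottleneck 3, flow now 3.
Augment Res→b→c→Out: bottleneck 3, flow now 6.
Augment Res→b→d→Out: bottleneck 1, flow now 7.
No augmenting path remains; maximum flow = 7.
By max-flow min-cut, the minimum cut capacity equals the max flow.
In the residual graph, reachable from Res: {Res, a, b, d}.
Min-cut edges: b→c (3), d→Out (4); capacity 3 + 4 = 7.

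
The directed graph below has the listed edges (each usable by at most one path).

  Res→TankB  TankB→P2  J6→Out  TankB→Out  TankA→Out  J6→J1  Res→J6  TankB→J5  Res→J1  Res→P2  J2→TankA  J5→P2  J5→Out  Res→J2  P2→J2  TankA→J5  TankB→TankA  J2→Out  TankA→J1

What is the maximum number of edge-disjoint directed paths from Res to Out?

Assign every edge capacity 1; by Menger, the answer equals the max flow.
Path Res→J6→Out (+1); total 1.
Path Res→TankB→Out (+1); total 2.
Path Res→J2→Out (+1); total 3.
Path Res→P2→J2→TankA→Out (+1); total 4.
No residual Res→Out path; max flow = 4.
Certifying cut of size 4: {Res→J2, Res→J6, Res→P2, Res→TankB}.

4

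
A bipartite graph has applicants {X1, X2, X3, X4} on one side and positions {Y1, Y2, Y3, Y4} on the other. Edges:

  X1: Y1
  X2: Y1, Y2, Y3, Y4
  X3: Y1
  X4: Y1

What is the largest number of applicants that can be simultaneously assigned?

2

Unit-capacity flow: source→left, listed edges, right→sink; max matching = max flow.
Augmenting path X1→Y1 (+1); matched 1.
Augmenting path X2→Y2 (+1); matched 2.
No augmenting path remains; maximum matching = 2.
König certificate: {X2, Y1} is a vertex cover of size 2 (every listed pair touches it), so no matching can be larger.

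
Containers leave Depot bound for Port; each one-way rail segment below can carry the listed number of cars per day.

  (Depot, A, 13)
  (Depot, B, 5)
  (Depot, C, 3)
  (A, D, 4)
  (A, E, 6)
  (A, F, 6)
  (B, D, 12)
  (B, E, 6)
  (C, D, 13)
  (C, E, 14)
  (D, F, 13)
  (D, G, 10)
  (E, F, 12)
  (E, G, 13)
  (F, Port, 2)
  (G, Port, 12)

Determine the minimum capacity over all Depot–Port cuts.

Augment Depot→A→F→Port: bottleneck 2, flow now 2.
Augment Depot→A→D→G→Port: bottleneck 4, flow now 6.
Augment Depot→A→E→G→Port: bottleneck 6, flow now 12.
Augment Depot→B→D→G→Port: bottleneck 2, flow now 14.
No augmenting path remains; maximum flow = 14.
By max-flow min-cut, the minimum cut capacity equals the max flow.
In the residual graph, reachable from Depot: {Depot, A, B, C, D, E, F, G}.
Min-cut edges: F→Port (2), G→Port (12); capacity 2 + 12 = 14.

14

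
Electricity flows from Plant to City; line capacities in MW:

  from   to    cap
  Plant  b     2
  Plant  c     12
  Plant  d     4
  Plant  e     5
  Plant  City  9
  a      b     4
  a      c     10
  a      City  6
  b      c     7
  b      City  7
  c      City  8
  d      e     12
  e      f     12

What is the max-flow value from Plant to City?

19

Augment Plant→City: bottleneck 9, flow now 9.
Augment Plant→b→City: bottleneck 2, flow now 11.
Augment Plant→c→City: bottleneck 8, flow now 19.
No augmenting path remains; maximum flow = 19.
In the residual graph, reachable from Plant: {Plant, c, d, e, f}.
Min-cut edges: Plant→b (2), Plant→City (9), c→City (8); capacity 2 + 9 + 8 = 19.
This cut is saturated, so no flow can exceed 19.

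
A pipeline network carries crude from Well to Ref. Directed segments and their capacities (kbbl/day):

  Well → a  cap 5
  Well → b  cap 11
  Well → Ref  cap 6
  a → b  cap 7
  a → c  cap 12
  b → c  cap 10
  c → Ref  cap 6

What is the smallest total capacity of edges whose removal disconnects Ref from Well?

12

Augment Well→Ref: bottleneck 6, flow now 6.
Augment Well→a→c→Ref: bottleneck 5, flow now 11.
Augment Well→b→c→Ref: bottleneck 1, flow now 12.
No augmenting path remains; maximum flow = 12.
By max-flow min-cut, the minimum cut capacity equals the max flow.
In the residual graph, reachable from Well: {Well, a, b, c}.
Min-cut edges: Well→Ref (6), c→Ref (6); capacity 6 + 6 = 12.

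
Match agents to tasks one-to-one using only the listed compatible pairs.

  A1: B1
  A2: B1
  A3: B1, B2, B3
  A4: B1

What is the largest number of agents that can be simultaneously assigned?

2

Unit-capacity flow: source→left, listed edges, right→sink; max matching = max flow.
Augmenting path A1→B1 (+1); matched 1.
Augmenting path A3→B2 (+1); matched 2.
No augmenting path remains; maximum matching = 2.
König certificate: {A3, B1} is a vertex cover of size 2 (every listed pair touches it), so no matching can be larger.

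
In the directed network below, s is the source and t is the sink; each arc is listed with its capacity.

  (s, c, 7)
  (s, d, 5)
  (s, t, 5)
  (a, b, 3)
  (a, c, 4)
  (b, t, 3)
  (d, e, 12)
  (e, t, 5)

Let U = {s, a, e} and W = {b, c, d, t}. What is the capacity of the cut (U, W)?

29

Edges leaving {s, a, e}: s→c (7), s→d (5), s→t (5), a→b (3), a→c (4), e→t (5).
Cut capacity = 7 + 5 + 5 + 3 + 4 + 5 = 29.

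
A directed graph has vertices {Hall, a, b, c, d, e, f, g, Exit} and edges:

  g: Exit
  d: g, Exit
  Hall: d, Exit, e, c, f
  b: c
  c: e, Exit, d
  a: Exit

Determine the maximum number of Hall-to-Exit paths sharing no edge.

Assign every edge capacity 1; by Menger, the answer equals the max flow.
Path Hall→Exit (+1); total 1.
Path Hall→c→Exit (+1); total 2.
Path Hall→d→Exit (+1); total 3.
No residual Hall→Exit path; max flow = 3.
Certifying cut of size 3: {Hall→Exit, Hall→c, Hall→d}.

3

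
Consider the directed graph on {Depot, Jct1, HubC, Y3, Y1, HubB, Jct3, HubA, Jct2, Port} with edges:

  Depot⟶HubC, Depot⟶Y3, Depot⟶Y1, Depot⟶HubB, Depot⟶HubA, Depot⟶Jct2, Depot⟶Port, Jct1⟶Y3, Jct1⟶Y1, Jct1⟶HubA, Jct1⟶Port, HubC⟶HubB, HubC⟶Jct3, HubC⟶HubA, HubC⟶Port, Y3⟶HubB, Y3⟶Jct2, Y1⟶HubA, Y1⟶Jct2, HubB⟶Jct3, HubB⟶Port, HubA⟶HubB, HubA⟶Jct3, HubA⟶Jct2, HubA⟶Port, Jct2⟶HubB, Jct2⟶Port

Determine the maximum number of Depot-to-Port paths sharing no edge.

Assign every edge capacity 1; by Menger, the answer equals the max flow.
Path Depot→Port (+1); total 1.
Path Depot→HubC→Port (+1); total 2.
Path Depot→HubB→Port (+1); total 3.
Path Depot→HubA→Port (+1); total 4.
Path Depot→Jct2→Port (+1); total 5.
No residual Depot→Port path; max flow = 5.
Certifying cut of size 5: {Depot→HubC, Depot→Port, HubA→Port, HubB→Port, Jct2→Port}.

5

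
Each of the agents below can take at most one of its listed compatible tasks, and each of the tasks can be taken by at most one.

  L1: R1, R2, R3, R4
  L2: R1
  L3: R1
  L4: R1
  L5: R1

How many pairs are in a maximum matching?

Unit-capacity flow: source→left, listed edges, right→sink; max matching = max flow.
Augmenting path L1→R1 (+1); matched 1.
Augmenting path L2→R1→L1→R2 (+1); matched 2.
No augmenting path remains; maximum matching = 2.
König certificate: {L1, R1} is a vertex cover of size 2 (every listed pair touches it), so no matching can be larger.

2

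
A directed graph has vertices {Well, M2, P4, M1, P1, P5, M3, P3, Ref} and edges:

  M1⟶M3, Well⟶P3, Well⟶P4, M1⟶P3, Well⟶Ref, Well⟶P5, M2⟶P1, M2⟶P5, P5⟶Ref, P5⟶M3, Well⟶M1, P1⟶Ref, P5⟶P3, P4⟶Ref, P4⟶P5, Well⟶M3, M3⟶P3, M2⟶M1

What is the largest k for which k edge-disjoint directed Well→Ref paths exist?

Assign every edge capacity 1; by Menger, the answer equals the max flow.
Path Well→Ref (+1); total 1.
Path Well→P4→Ref (+1); total 2.
Path Well→P5→Ref (+1); total 3.
No residual Well→Ref path; max flow = 3.
Certifying cut of size 3: {Well→P4, Well→P5, Well→Ref}.

3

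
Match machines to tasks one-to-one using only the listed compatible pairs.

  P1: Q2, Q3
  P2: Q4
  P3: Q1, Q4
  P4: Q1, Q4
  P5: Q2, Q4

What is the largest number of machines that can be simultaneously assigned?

Unit-capacity flow: source→left, listed edges, right→sink; max matching = max flow.
Augmenting path P1→Q2 (+1); matched 1.
Augmenting path P2→Q4 (+1); matched 2.
Augmenting path P3→Q1 (+1); matched 3.
Augmenting path P5→Q2→P1→Q3 (+1); matched 4.
No augmenting path remains; maximum matching = 4.
König certificate: {P1, P5, Q1, Q4} is a vertex cover of size 4 (every listed pair touches it), so no matching can be larger.

4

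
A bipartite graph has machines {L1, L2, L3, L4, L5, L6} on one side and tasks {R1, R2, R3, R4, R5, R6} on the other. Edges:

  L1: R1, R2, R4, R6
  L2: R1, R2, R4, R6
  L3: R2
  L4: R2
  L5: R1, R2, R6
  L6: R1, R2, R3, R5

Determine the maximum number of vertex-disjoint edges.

5

Unit-capacity flow: source→left, listed edges, right→sink; max matching = max flow.
Augmenting path L1→R1 (+1); matched 1.
Augmenting path L2→R2 (+1); matched 2.
Augmenting path L5→R6 (+1); matched 3.
Augmenting path L6→R3 (+1); matched 4.
Augmenting path L3→R2→L2→R4 (+1); matched 5.
No augmenting path remains; maximum matching = 5.
König certificate: {L1, L2, L5, L6, R2} is a vertex cover of size 5 (every listed pair touches it), so no matching can be larger.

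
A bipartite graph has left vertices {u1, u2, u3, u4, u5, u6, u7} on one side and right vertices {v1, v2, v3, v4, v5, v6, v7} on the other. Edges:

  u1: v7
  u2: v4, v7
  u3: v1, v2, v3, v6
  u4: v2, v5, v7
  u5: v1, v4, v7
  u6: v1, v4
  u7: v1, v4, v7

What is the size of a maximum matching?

Unit-capacity flow: source→left, listed edges, right→sink; max matching = max flow.
Augmenting path u1→v7 (+1); matched 1.
Augmenting path u2→v4 (+1); matched 2.
Augmenting path u3→v1 (+1); matched 3.
Augmenting path u4→v2 (+1); matched 4.
Augmenting path u5→v1→u3→v3 (+1); matched 5.
No augmenting path remains; maximum matching = 5.
König certificate: {u3, u4, v1, v4, v7} is a vertex cover of size 5 (every listed pair touches it), so no matching can be larger.

5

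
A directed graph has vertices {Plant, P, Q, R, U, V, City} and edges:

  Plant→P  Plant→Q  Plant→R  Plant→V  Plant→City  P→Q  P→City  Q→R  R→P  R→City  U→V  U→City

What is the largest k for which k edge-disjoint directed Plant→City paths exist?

3

Assign every edge capacity 1; by Menger, the answer equals the max flow.
Path Plant→City (+1); total 1.
Path Plant→P→City (+1); total 2.
Path Plant→R→City (+1); total 3.
No residual Plant→City path; max flow = 3.
Certifying cut of size 3: {P→City, Plant→City, R→City}.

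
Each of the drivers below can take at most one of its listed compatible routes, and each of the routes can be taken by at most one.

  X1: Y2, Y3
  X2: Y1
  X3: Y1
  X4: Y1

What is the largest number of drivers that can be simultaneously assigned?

2

Unit-capacity flow: source→left, listed edges, right→sink; max matching = max flow.
Augmenting path X1→Y2 (+1); matched 1.
Augmenting path X2→Y1 (+1); matched 2.
No augmenting path remains; maximum matching = 2.
König certificate: {X1, Y1} is a vertex cover of size 2 (every listed pair touches it), so no matching can be larger.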